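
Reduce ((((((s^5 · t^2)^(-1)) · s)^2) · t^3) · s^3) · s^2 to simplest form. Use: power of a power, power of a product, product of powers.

((((((s^5 · t^2)^(-1)) · s)^2) · t^3) · s^3) · s^2
= ((((((s^5 · t^2)^(-1))^2) · (s^2)) · t^3) · s^3) · s^2    [power of a product]
= (((((s^5 · t^2)^(-2)) · (s^2)) · t^3) · s^3) · s^2    [power of a power]
= ((((((s^5)^(-2)) · ((t^2)^(-2))) · (s^2)) · t^3) · s^3) · s^2    [power of a product]
= ((((s^(-10) · ((t^2)^(-2))) · (s^2)) · t^3) · s^3) · s^2    [power of a power]
= ((((s^(-10) · t^(-4)) · (s^2)) · t^3) · s^3) · s^2    [power of a power]
= s^(-3)t^(-1)    [product of powers]

s^(-3)t^(-1)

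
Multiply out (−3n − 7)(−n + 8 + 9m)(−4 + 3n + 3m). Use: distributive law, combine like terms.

(−3n − 7)(−n + 8 + 9m)(−4 + 3n + 3m)
= (3n^2 − 24n − 27mn + 7n − 56 − 63m)(−4 + 3n + 3m)    [distributive law]
= (3n^2 − 17n − 27mn − 56 − 63m)(−4 + 3n + 3m)    [combine like terms]
= −12n^2 + 9n^3 + 9mn^2 + 68n − 51n^2 − 51mn + 108mn − 81mn^2 − 81m^2n + 224 − 168n − 168m + 252m − 189mn − 189m^2    [distributive law]
= −63n^2 + 9n^3 − 72mn^2 − 100n − 132mn − 81m^2n + 224 + 84m − 189m^2    [combine like terms]

−63n^2 + 9n^3 − 72mn^2 − 100n − 132mn − 81m^2n + 224 + 84m − 189m^2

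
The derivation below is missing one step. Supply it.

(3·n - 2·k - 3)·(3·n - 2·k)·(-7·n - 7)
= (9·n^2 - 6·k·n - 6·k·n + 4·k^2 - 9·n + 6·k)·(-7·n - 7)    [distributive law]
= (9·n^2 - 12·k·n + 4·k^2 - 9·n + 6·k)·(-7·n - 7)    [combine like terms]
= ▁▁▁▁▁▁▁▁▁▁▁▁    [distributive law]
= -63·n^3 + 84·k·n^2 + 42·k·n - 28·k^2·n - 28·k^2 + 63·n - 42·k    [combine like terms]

After distributive law, the bracketed line is:

-63·n^3 - 63·n^2 + 84·k·n^2 + 84·k·n - 28·k^2·n - 28·k^2 + 63·n^2 + 63·n - 42·k·n - 42·k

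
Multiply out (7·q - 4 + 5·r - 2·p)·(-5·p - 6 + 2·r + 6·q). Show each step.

(7·q - 4 + 5·r - 2·p)·(-5·p - 6 + 2·r + 6·q)
= -35·p·q - 42·q + 14·q·r + 42·q² + 20·p + 24 - 8·r - 24·q - 25·p·r - 30·r + 10·r² + 30·q·r + 10·p² + 12·p - 4·p·r - 12·p·q    [distributive law]
= -47·p·q - 66·q + 44·q·r + 42·q² + 32·p + 24 - 38·r - 29·p·r + 10·r² + 10·p²    [combine like terms]

-47·p·q - 66·q + 44·q·r + 42·q² + 32·p + 24 - 38·r - 29·p·r + 10·r² + 10·p²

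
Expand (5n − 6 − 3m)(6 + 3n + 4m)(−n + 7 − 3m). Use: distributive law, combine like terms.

93n^2 + 120n + 83mn − 15n^3 − 56mn^2 − 21m^2n − 252 − 186m + 42m^2 + 36m^3

(5n − 6 − 3m)(6 + 3n + 4m)(−n + 7 − 3m)
= (30n + 15n^2 + 20mn − 36 − 18n − 24m − 18m − 9mn − 12m^2)(−n + 7 − 3m)    [distributive law]
= (12n + 15n^2 + 11mn − 36 − 42m − 12m^2)(−n + 7 − 3m)    [combine like terms]
= −12n^2 + 84n − 36mn − 15n^3 + 105n^2 − 45mn^2 − 11mn^2 + 77mn − 33m^2n + 36n − 252 + 108m + 42mn − 294m + 126m^2 + 12m^2n − 84m^2 + 36m^3    [distributive law]
= 93n^2 + 120n + 83mn − 15n^3 − 56mn^2 − 21m^2n − 252 − 186m + 42m^2 + 36m^3    [combine like terms]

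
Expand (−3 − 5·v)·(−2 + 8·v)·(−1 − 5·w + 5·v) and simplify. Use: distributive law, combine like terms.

−6 − 30·w + 44·v + 70·v·w − 30·v^2 + 200·v^2·w − 200·v^3

(−3 − 5·v)·(−2 + 8·v)·(−1 − 5·w + 5·v)
= (6 − 24·v + 10·v − 40·v^2)·(−1 − 5·w + 5·v)    [distributive law]
= (6 − 14·v − 40·v^2)·(−1 − 5·w + 5·v)    [combine like terms]
= −6 − 30·w + 30·v + 14·v + 70·v·w − 70·v^2 + 40·v^2 + 200·v^2·w − 200·v^3    [distributive law]
= −6 − 30·w + 44·v + 70·v·w − 30·v^2 + 200·v^2·w − 200·v^3    [combine like terms]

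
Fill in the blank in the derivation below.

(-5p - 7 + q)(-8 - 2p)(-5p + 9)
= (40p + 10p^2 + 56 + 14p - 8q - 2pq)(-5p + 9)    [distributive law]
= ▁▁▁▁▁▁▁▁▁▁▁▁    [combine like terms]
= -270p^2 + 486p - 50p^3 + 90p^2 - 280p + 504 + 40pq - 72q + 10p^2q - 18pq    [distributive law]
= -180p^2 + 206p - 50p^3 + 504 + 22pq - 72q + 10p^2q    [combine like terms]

Applying combine like terms to the line above:

(54p + 10p^2 + 56 - 8q - 2pq)(-5p + 9)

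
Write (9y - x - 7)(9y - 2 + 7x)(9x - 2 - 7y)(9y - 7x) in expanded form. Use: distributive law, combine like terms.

(9y - x - 7)(9y - 2 + 7x)(9x - 2 - 7y)(9y - 7x)
= (81y^2 - 18y + 63xy - 9xy + 2x - 7x^2 - 63y + 14 - 49x)(9x - 2 - 7y)(9y - 7x)    [distributive law]
= (81y^2 - 81y + 54xy - 47x - 7x^2 + 14)(9x - 2 - 7y)(9y - 7x)    [combine like terms]
= (729xy^2 - 162y^2 - 567y^3 - 729xy + 162y + 567y^2 + 486x^2y - 108xy - 378xy^2 - 423x^2 + 94x + 329xy - 63x^3 + 14x^2 + 49x^2y + 126x - 28 - 98y)(9y - 7x)    [distributive law]
= (351xy^2 + 405y^2 - 567y^3 - 508xy + 64y + 535x^2y - 409x^2 + 220x - 63x^3 - 28)(9y - 7x)    [combine like terms]
= 3159xy^3 - 2457x^2y^2 + 3645y^3 - 2835xy^2 - 5103y^4 + 3969xy^3 - 4572xy^2 + 3556x^2y + 576y^2 - 448xy + 4815x^2y^2 - 3745x^3y - 3681x^2y + 2863x^3 + 1980xy - 1540x^2 - 567x^3y + 441x^4 - 252y + 196x    [distributive law]
= 7128xy^3 + 2358x^2y^2 + 3645y^3 - 7407xy^2 - 5103y^4 - 125x^2y + 576y^2 + 1532xy - 4312x^3y + 2863x^3 - 1540x^2 + 441x^4 - 252y + 196x    [combine like terms]

7128xy^3 + 2358x^2y^2 + 3645y^3 - 7407xy^2 - 5103y^4 - 125x^2y + 576y^2 + 1532xy - 4312x^3y + 2863x^3 - 1540x^2 + 441x^4 - 252y + 196x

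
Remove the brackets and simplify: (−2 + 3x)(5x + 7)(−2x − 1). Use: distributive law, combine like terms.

−37x^2 + 17x + 14 − 30x^3

(−2 + 3x)(5x + 7)(−2x − 1)
= (−10x − 14 + 15x^2 + 21x)(−2x − 1)    [distributive law]
= (11x − 14 + 15x^2)(−2x − 1)    [combine like terms]
= −22x^2 − 11x + 28x + 14 − 30x^3 − 15x^2    [distributive law]
= −37x^2 + 17x + 14 − 30x^3    [combine like terms]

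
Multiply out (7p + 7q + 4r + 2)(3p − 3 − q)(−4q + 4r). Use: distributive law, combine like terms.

(7p + 7q + 4r + 2)(3p − 3 − q)(−4q + 4r)
= (21p^2 − 21p − 7pq + 21pq − 21q − 7q^2 + 12pr − 12r − 4qr + 6p − 6 − 2q)(−4q + 4r)    [distributive law]
= (21p^2 − 15p + 14pq − 23q − 7q^2 + 12pr − 12r − 4qr − 6)(−4q + 4r)    [combine like terms]
= −84p^2q + 84p^2r + 60pq − 60pr − 56pq^2 + 56pqr + 92q^2 − 92qr + 28q^3 − 28q^2r − 48pqr + 48pr^2 + 48qr − 48r^2 + 16q^2r − 16qr^2 + 24q − 24r    [distributive law]
= −84p^2q + 84p^2r + 60pq − 60pr − 56pq^2 + 8pqr + 92q^2 − 44qr + 28q^3 − 12q^2r + 48pr^2 − 48r^2 − 16qr^2 + 24q − 24r    [combine like terms]

−84p^2q + 84p^2r + 60pq − 60pr − 56pq^2 + 8pqr + 92q^2 − 44qr + 28q^3 − 12q^2r + 48pr^2 − 48r^2 − 16qr^2 + 24q − 24r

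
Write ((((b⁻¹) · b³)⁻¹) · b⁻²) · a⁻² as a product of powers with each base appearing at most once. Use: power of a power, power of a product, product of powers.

((((b⁻¹) · b³)⁻¹) · b⁻²) · a⁻²
= ((((b⁻¹)⁻¹) · ((b³)⁻¹)) · b⁻²) · a⁻²    [power of a product]
= (((b¹) · ((b³)⁻¹)) · b⁻²) · a⁻²    [power of a power]
= ((b · ((b³)⁻¹)) · b⁻²) · a⁻²    [power of a power]
= ((b · b⁻³) · b⁻²) · a⁻²    [power of a power]
= (b⁻² · b⁻²) · a⁻²    [product of powers]
= b⁻⁴ · a⁻²    [product of powers]
= a⁻²b⁻⁴    [rearrange]

a⁻²b⁻⁴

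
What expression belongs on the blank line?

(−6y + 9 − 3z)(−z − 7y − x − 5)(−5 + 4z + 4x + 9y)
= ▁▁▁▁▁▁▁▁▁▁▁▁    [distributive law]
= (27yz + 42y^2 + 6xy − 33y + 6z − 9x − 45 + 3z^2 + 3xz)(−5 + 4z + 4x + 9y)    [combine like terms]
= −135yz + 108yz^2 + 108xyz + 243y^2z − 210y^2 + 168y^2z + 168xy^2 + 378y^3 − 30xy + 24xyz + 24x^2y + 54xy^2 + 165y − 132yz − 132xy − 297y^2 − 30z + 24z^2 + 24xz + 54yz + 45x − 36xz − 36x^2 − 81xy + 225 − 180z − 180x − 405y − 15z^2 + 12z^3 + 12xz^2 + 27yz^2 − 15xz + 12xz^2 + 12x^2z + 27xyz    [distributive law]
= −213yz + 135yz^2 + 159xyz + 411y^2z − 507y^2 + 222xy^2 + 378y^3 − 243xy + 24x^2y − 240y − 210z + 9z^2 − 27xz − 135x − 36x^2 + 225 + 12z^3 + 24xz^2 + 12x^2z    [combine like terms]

After distributive law, the bracketed line is:

(6yz + 42y^2 + 6xy + 30y − 9z − 63y − 9x − 45 + 3z^2 + 21yz + 3xz + 15z)(−5 + 4z + 4x + 9y)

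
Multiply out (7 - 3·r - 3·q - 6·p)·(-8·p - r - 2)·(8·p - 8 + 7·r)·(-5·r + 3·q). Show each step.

3680·p²·r - 2208·p²·q - 1200·p·r + 720·p·q + 2780·p·r² - 948·p·q·r + 450·r² - 30·q·r + 155·r³ - 183·q·r² - 560·r + 336·q - 2880·p²·r² + 768·p²·q·r - 1170·p·r³ - 258·p·q·r² - 105·r⁴ - 42·q·r³ + 576·p²·q² - 432·p·q² + 576·p·q²·r + 54·q²·r + 63·q²·r² - 144·q² - 1920·p³·r + 1152·p³·q

(7 - 3·r - 3·q - 6·p)·(-8·p - r - 2)·(8·p - 8 + 7·r)·(-5·r + 3·q)
= (-56·p - 7·r - 14 + 24·p·r + 3·r² + 6·r + 24·p·q + 3·q·r + 6·q + 48·p² + 6·p·r + 12·p)·(8·p - 8 + 7·r)·(-5·r + 3·q)    [distributive law]
= (-44·p - r - 14 + 30·p·r + 3·r² + 24·p·q + 3·q·r + 6·q + 48·p²)·(8·p - 8 + 7·r)·(-5·r + 3·q)    [combine like terms]
= (-352·p² + 352·p - 308·p·r - 8·p·r + 8·r - 7·r² - 112·p + 112 - 98·r + 240·p²·r - 240·p·r + 210·p·r² + 24·p·r² - 24·r² + 21·r³ + 192·p²·q - 192·p·q + 168·p·q·r + 24·p·q·r - 24·q·r + 21·q·r² + 48·p·q - 48·q + 42·q·r + 384·p³ - 384·p² + 336·p²·r)·(-5·r + 3·q)    [distributive law]
= (-736·p² + 240·p - 556·p·r - 90·r - 31·r² + 112 + 576·p²·r + 234·p·r² + 21·r³ + 192·p²·q - 144·p·q + 192·p·q·r + 18·q·r + 21·q·r² - 48·q + 384·p³)·(-5·r + 3·q)    [combine like terms]
= 3680·p²·r - 2208·p²·q - 1200·p·r + 720·p·q + 2780·p·r² - 1668·p·q·r + 450·r² - 270·q·r + 155·r³ - 93·q·r² - 560·r + 336·q - 2880·p²·r² + 1728·p²·q·r - 1170·p·r³ + 702·p·q·r² - 105·r⁴ + 63·q·r³ - 960·p²·q·r + 576·p²·q² + 720·p·q·r - 432·p·q² - 960·p·q·r² + 576·p·q²·r - 90·q·r² + 54·q²·r - 105·q·r³ + 63·q²·r² + 240·q·r - 144·q² - 1920·p³·r + 1152·p³·q    [distributive law]
= 3680·p²·r - 2208·p²·q - 1200·p·r + 720·p·q + 2780·p·r² - 948·p·q·r + 450·r² - 30·q·r + 155·r³ - 183·q·r² - 560·r + 336·q - 2880·p²·r² + 768·p²·q·r - 1170·p·r³ - 258·p·q·r² - 105·r⁴ - 42·q·r³ + 576·p²·q² - 432·p·q² + 576·p·q²·r + 54·q²·r + 63·q²·r² - 144·q² - 1920·p³·r + 1152·p³·q    [combine like terms]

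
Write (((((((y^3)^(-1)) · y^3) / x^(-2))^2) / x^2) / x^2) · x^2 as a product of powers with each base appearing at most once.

(((((((y^3)^(-1)) · y^3) / x^(-2))^2) / x^2) / x^2) · x^2
= (((((((y^3)^(-1)) · y^3)^2) / ((x^(-2))^2)) / x^2) / x^2) · x^2    [power of a quotient]
= (((((((y^3)^(-1))^2) · ((y^3)^2)) / ((x^(-2))^2)) / x^2) / x^2) · x^2    [power of a product]
= ((((((y^3)^(-2)) · ((y^3)^2)) / ((x^(-2))^2)) / x^2) / x^2) · x^2    [power of a power]
= ((((y^(-6) · ((y^3)^2)) / ((x^(-2))^2)) / x^2) / x^2) · x^2    [power of a power]
= ((((y^(-6) · y^6) / ((x^(-2))^2)) / x^2) / x^2) · x^2    [power of a power]
= (((y^0 / ((x^(-2))^2)) / x^2) / x^2) · x^2    [product of powers]
= (((y^0 / x^(-4)) / x^2) / x^2) · x^2    [power of a power]
= x^2    [quotient of powers; product of powers]

x^2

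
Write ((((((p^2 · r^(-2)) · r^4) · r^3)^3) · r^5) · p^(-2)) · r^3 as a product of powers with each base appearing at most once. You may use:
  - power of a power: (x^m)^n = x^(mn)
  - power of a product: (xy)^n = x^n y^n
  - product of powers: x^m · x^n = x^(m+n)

p^4·r^23

((((((p^2 · r^(-2)) · r^4) · r^3)^3) · r^5) · p^(-2)) · r^3
= ((((((p^2 · r^(-2)) · r^4)^3) · ((r^3)^3)) · r^5) · p^(-2)) · r^3    [power of a product]
= ((((((p^2 · r^(-2))^3) · ((r^4)^3)) · ((r^3)^3)) · r^5) · p^(-2)) · r^3    [power of a product]
= (((((((p^2)^3) · ((r^(-2))^3)) · ((r^4)^3)) · ((r^3)^3)) · r^5) · p^(-2)) · r^3    [power of a product]
= (((((p^6 · ((r^(-2))^3)) · ((r^4)^3)) · ((r^3)^3)) · r^5) · p^(-2)) · r^3    [power of a power]
= (((((p^6 · r^(-6)) · ((r^4)^3)) · ((r^3)^3)) · r^5) · p^(-2)) · r^3    [power of a power]
= (((((p^6 · r^(-6)) · r^12) · ((r^3)^3)) · r^5) · p^(-2)) · r^3    [power of a power]
= (((((p^6 · r^(-6)) · r^12) · r^9) · r^5) · p^(-2)) · r^3    [power of a power]
= p^4·r^23    [product of powers]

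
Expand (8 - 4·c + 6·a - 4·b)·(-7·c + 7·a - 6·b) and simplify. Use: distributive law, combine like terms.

(8 - 4·c + 6·a - 4·b)·(-7·c + 7·a - 6·b)
= -56·c + 56·a - 48·b + 28·c^2 - 28·a·c + 24·b·c - 42·a·c + 42·a^2 - 36·a·b + 28·b·c - 28·a·b + 24·b^2    [distributive law]
= -56·c + 56·a - 48·b + 28·c^2 - 70·a·c + 52·b·c + 42·a^2 - 64·a·b + 24·b^2    [combine like terms]

-56·c + 56·a - 48·b + 28·c^2 - 70·a·c + 52·b·c + 42·a^2 - 64·a·b + 24·b^2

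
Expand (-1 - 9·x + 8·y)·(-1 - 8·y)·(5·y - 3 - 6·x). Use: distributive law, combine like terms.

(-1 - 9·x + 8·y)·(-1 - 8·y)·(5·y - 3 - 6·x)
= (1 + 8·y + 9·x + 72·x·y - 8·y - 64·y^2)·(5·y - 3 - 6·x)    [distributive law]
= (1 + 9·x + 72·x·y - 64·y^2)·(5·y - 3 - 6·x)    [combine like terms]
= 5·y - 3 - 6·x + 45·x·y - 27·x - 54·x^2 + 360·x·y^2 - 216·x·y - 432·x^2·y - 320·y^3 + 192·y^2 + 384·x·y^2    [distributive law]
= 5·y - 3 - 33·x - 171·x·y - 54·x^2 + 744·x·y^2 - 432·x^2·y - 320·y^3 + 192·y^2    [combine like terms]

5·y - 3 - 33·x - 171·x·y - 54·x^2 + 744·x·y^2 - 432·x^2·y - 320·y^3 + 192·y^2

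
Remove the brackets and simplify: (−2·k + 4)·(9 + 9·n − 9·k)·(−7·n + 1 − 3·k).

252·k·n − 162·k + 180·k^2 + 126·k·n^2 − 72·k^2·n − 54·k^3 − 216·n + 36 − 252·n^2

(−2·k + 4)·(9 + 9·n − 9·k)·(−7·n + 1 − 3·k)
= (−18·k − 18·k·n + 18·k^2 + 36 + 36·n − 36·k)·(−7·n + 1 − 3·k)    [distributive law]
= (−54·k − 18·k·n + 18·k^2 + 36 + 36·n)·(−7·n + 1 − 3·k)    [combine like terms]
= 378·k·n − 54·k + 162·k^2 + 126·k·n^2 − 18·k·n + 54·k^2·n − 126·k^2·n + 18·k^2 − 54·k^3 − 252·n + 36 − 108·k − 252·n^2 + 36·n − 108·k·n    [distributive law]
= 252·k·n − 162·k + 180·k^2 + 126·k·n^2 − 72·k^2·n − 54·k^3 − 216·n + 36 − 252·n^2    [combine like terms]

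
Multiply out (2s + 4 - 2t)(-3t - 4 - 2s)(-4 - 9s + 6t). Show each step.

(2s + 4 - 2t)(-3t - 4 - 2s)(-4 - 9s + 6t)
= (-6st - 8s - 4s^2 - 12t - 16 - 8s + 6t^2 + 8t + 4st)(-4 - 9s + 6t)    [distributive law]
= (-2st - 16s - 4s^2 - 4t - 16 + 6t^2)(-4 - 9s + 6t)    [combine like terms]
= 8st + 18s^2t - 12st^2 + 64s + 144s^2 - 96st + 16s^2 + 36s^3 - 24s^2t + 16t + 36st - 24t^2 + 64 + 144s - 96t - 24t^2 - 54st^2 + 36t^3    [distributive law]
= -52st - 6s^2t - 66st^2 + 208s + 160s^2 + 36s^3 - 80t - 48t^2 + 64 + 36t^3    [combine like terms]

-52st - 6s^2t - 66st^2 + 208s + 160s^2 + 36s^3 - 80t - 48t^2 + 64 + 36t^3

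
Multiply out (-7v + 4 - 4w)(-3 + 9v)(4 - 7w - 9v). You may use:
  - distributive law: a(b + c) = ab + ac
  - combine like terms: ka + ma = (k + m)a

336v - 651vw - 765v^2 + 765v^2w + 567v^3 - 48 + 132w - 84w^2 + 252vw^2

(-7v + 4 - 4w)(-3 + 9v)(4 - 7w - 9v)
= (21v - 63v^2 - 12 + 36v + 12w - 36vw)(4 - 7w - 9v)    [distributive law]
= (57v - 63v^2 - 12 + 12w - 36vw)(4 - 7w - 9v)    [combine like terms]
= 228v - 399vw - 513v^2 - 252v^2 + 441v^2w + 567v^3 - 48 + 84w + 108v + 48w - 84w^2 - 108vw - 144vw + 252vw^2 + 324v^2w    [distributive law]
= 336v - 651vw - 765v^2 + 765v^2w + 567v^3 - 48 + 132w - 84w^2 + 252vw^2    [combine like terms]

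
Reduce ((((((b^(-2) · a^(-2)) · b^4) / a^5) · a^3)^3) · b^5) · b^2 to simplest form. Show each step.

((((((b^(-2) · a^(-2)) · b^4) / a^5) · a^3)^3) · b^5) · b^2
= ((((((b^(-2) · a^(-2)) · b^4) / a^5)^3) · ((a^3)^3)) · b^5) · b^2    [power of a product]
= ((((((b^(-2) · a^(-2)) · b^4)^3) / ((a^5)^3)) · ((a^3)^3)) · b^5) · b^2    [power of a quotient]
= ((((((b^(-2) · a^(-2))^3) · ((b^4)^3)) / ((a^5)^3)) · ((a^3)^3)) · b^5) · b^2    [power of a product]
= (((((((b^(-2))^3) · ((a^(-2))^3)) · ((b^4)^3)) / ((a^5)^3)) · ((a^3)^3)) · b^5) · b^2    [power of a product]
= (((((b^(-6) · ((a^(-2))^3)) · ((b^4)^3)) / ((a^5)^3)) · ((a^3)^3)) · b^5) · b^2    [power of a power]
= (((((b^(-6) · a^(-6)) · ((b^4)^3)) / ((a^5)^3)) · ((a^3)^3)) · b^5) · b^2    [power of a power]
= (((((b^(-6) · a^(-6)) · b^12) / ((a^5)^3)) · ((a^3)^3)) · b^5) · b^2    [power of a power]
= (((((b^(-6) · a^(-6)) · b^12) / a^15) · ((a^3)^3)) · b^5) · b^2    [power of a power]
= (((((b^(-6) · a^(-6)) · b^12) / a^15) · a^9) · b^5) · b^2    [power of a power]
= a^(-12)b^13    [quotient of powers; product of powers]

a^(-12)b^13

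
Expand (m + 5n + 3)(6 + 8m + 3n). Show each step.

30m + 8m^2 + 43mn + 39n + 15n^2 + 18

(m + 5n + 3)(6 + 8m + 3n)
= 6m + 8m^2 + 3mn + 30n + 40mn + 15n^2 + 18 + 24m + 9n    [distributive law]
= 30m + 8m^2 + 43mn + 39n + 15n^2 + 18    [combine like terms]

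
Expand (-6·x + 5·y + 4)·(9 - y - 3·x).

(-6·x + 5·y + 4)·(9 - y - 3·x)
= -54·x + 6·x·y + 18·x² + 45·y - 5·y² - 15·x·y + 36 - 4·y - 12·x    [distributive law]
= -66·x - 9·x·y + 18·x² + 41·y - 5·y² + 36    [combine like terms]

-66·x - 9·x·y + 18·x² + 41·y - 5·y² + 36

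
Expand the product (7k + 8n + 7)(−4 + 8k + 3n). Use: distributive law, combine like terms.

28k + 56k^2 + 85kn − 11n + 24n^2 − 28

(7k + 8n + 7)(−4 + 8k + 3n)
= −28k + 56k^2 + 21kn − 32n + 64kn + 24n^2 − 28 + 56k + 21n    [distributive law]
= 28k + 56k^2 + 85kn − 11n + 24n^2 − 28    [combine like terms]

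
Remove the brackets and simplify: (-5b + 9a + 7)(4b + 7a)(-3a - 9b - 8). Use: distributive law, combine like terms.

51ab^2 + 180b^3 - 92b^2 - 570a^2b - 533ab - 189a^3 - 651a^2 - 224b - 392a

(-5b + 9a + 7)(4b + 7a)(-3a - 9b - 8)
= (-20b^2 - 35ab + 36ab + 63a^2 + 28b + 49a)(-3a - 9b - 8)    [distributive law]
= (-20b^2 + ab + 63a^2 + 28b + 49a)(-3a - 9b - 8)    [combine like terms]
= 60ab^2 + 180b^3 + 160b^2 - 3a^2b - 9ab^2 - 8ab - 189a^3 - 567a^2b - 504a^2 - 84ab - 252b^2 - 224b - 147a^2 - 441ab - 392a    [distributive law]
= 51ab^2 + 180b^3 - 92b^2 - 570a^2b - 533ab - 189a^3 - 651a^2 - 224b - 392a    [combine like terms]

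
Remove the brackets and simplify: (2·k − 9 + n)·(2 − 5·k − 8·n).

49·k − 10·k^2 − 21·k·n − 18 + 74·n − 8·n^2

(2·k − 9 + n)·(2 − 5·k − 8·n)
= 4·k − 10·k^2 − 16·k·n − 18 + 45·k + 72·n + 2·n − 5·k·n − 8·n^2    [distributive law]
= 49·k − 10·k^2 − 21·k·n − 18 + 74·n − 8·n^2    [combine like terms]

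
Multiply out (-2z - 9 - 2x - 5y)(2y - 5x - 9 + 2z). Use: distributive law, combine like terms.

(-2z - 9 - 2x - 5y)(2y - 5x - 9 + 2z)
= -4yz + 10xz + 18z - 4z^2 - 18y + 45x + 81 - 18z - 4xy + 10x^2 + 18x - 4xz - 10y^2 + 25xy + 45y - 10yz    [distributive law]
= -14yz + 6xz - 4z^2 + 27y + 63x + 81 + 21xy + 10x^2 - 10y^2    [combine like terms]

-14yz + 6xz - 4z^2 + 27y + 63x + 81 + 21xy + 10x^2 - 10y^2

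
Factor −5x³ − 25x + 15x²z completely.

−5x³ − 25x + 15x²z
= 5(−x³ − 5x + 3x²z)    [factor out 5]
= 5x(−x² − 5 + 3xz)    [factor out x]

5x(−x² − 5 + 3xz)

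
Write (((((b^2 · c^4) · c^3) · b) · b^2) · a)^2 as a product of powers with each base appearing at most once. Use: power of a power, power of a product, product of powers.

(((((b^2 · c^4) · c^3) · b) · b^2) · a)^2
= (((((b^2 · c^4) · c^3) · b) · b^2)^2) · (a^2)    [power of a product]
= (((((b^2 · c^4) · c^3) · b)^2) · ((b^2)^2)) · (a^2)    [power of a product]
= (((((b^2 · c^4) · c^3)^2) · (b^2)) · ((b^2)^2)) · (a^2)    [power of a product]
= (((((b^2 · c^4)^2) · ((c^3)^2)) · (b^2)) · ((b^2)^2)) · (a^2)    [power of a product]
= ((((((b^2)^2) · ((c^4)^2)) · ((c^3)^2)) · (b^2)) · ((b^2)^2)) · (a^2)    [power of a product]
= ((((b^4 · ((c^4)^2)) · ((c^3)^2)) · (b^2)) · ((b^2)^2)) · (a^2)    [power of a power]
= ((((b^4 · c^8) · ((c^3)^2)) · (b^2)) · ((b^2)^2)) · (a^2)    [power of a power]
= ((((b^4 · c^8) · c^6) · (b^2)) · ((b^2)^2)) · (a^2)    [power of a power]
= ((((b^4 · c^8) · c^6) · b^2) · b^4) · (a^2)    [power of a power]
= a^2·b^10·c^14    [product of powers]

a^2·b^10·c^14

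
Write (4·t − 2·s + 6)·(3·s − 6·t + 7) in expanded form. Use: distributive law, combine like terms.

(4·t − 2·s + 6)·(3·s − 6·t + 7)
= 12·s·t − 24·t² + 28·t − 6·s² + 12·s·t − 14·s + 18·s − 36·t + 42    [distributive law]
= 24·s·t − 24·t² − 8·t − 6·s² + 4·s + 42    [combine like terms]

24·s·t − 24·t² − 8·t − 6·s² + 4·s + 42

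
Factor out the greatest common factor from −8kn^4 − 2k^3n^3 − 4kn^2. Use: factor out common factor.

2kn^2(−4n^2 − k^2n − 2)

−8kn^4 − 2k^3n^3 − 4kn^2
= 2(−4kn^4 − k^3n^3 − 2kn^2)    [factor out 2]
= 2kn^2(−4n^2 − k^2n − 2)    [factor out kn^2]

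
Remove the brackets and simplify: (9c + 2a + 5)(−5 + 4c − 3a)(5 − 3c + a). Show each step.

−50c + 255c^2 − 45ac − 108c^3 + 93ac^2 − a^2c − 150a − 55a^2 − 6a^3 − 125

(9c + 2a + 5)(−5 + 4c − 3a)(5 − 3c + a)
= (−45c + 36c^2 − 27ac − 10a + 8ac − 6a^2 − 25 + 20c − 15a)(5 − 3c + a)    [distributive law]
= (−25c + 36c^2 − 19ac − 25a − 6a^2 − 25)(5 − 3c + a)    [combine like terms]
= −125c + 75c^2 − 25ac + 180c^2 − 108c^3 + 36ac^2 − 95ac + 57ac^2 − 19a^2c − 125a + 75ac − 25a^2 − 30a^2 + 18a^2c − 6a^3 − 125 + 75c − 25a    [distributive law]
= −50c + 255c^2 − 45ac − 108c^3 + 93ac^2 − a^2c − 150a − 55a^2 − 6a^3 − 125    [combine like terms]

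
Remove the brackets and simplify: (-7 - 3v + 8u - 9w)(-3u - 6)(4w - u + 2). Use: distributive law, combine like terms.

-108uw - 21u² - 96u + 276w + 84 + 36uvw - 9u²v + 72vw + 36v - 123u²w + 24u³ + 108uw² + 216w²

(-7 - 3v + 8u - 9w)(-3u - 6)(4w - u + 2)
= (21u + 42 + 9uv + 18v - 24u² - 48u + 27uw + 54w)(4w - u + 2)    [distributive law]
= (-27u + 42 + 9uv + 18v - 24u² + 27uw + 54w)(4w - u + 2)    [combine like terms]
= -108uw + 27u² - 54u + 168w - 42u + 84 + 36uvw - 9u²v + 18uv + 72vw - 18uv + 36v - 96u²w + 24u³ - 48u² + 108uw² - 27u²w + 54uw + 216w² - 54uw + 108w    [distributive law]
= -108uw - 21u² - 96u + 276w + 84 + 36uvw - 9u²v + 72vw + 36v - 123u²w + 24u³ + 108uw² + 216w²    [combine like terms]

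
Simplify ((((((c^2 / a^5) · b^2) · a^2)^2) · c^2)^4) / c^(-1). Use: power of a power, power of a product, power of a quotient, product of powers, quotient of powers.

a^(-24)·b^16·c^25

((((((c^2 / a^5) · b^2) · a^2)^2) · c^2)^4) / c^(-1)
= ((((((c^2 / a^5) · b^2) · a^2)^2)^4) · ((c^2)^4)) / c^(-1)    [power of a product]
= (((((c^2 / a^5) · b^2) · a^2)^8) · ((c^2)^4)) / c^(-1)    [power of a power]
= (((((c^2 / a^5) · b^2)^8) · ((a^2)^8)) · ((c^2)^4)) / c^(-1)    [power of a product]
= (((((c^2 / a^5)^8) · ((b^2)^8)) · ((a^2)^8)) · ((c^2)^4)) / c^(-1)    [power of a product]
= ((((((c^2)^8) / ((a^5)^8)) · ((b^2)^8)) · ((a^2)^8)) · ((c^2)^4)) / c^(-1)    [power of a quotient]
= ((((c^16 / ((a^5)^8)) · ((b^2)^8)) · ((a^2)^8)) · ((c^2)^4)) / c^(-1)    [power of a power]
= ((((c^16 / a^40) · ((b^2)^8)) · ((a^2)^8)) · ((c^2)^4)) / c^(-1)    [power of a power]
= ((((c^16 / a^40) · b^16) · ((a^2)^8)) · ((c^2)^4)) / c^(-1)    [power of a power]
= ((((c^16 / a^40) · b^16) · a^16) · ((c^2)^4)) / c^(-1)    [power of a power]
= ((((c^16 / a^40) · b^16) · a^16) · c^8) / c^(-1)    [power of a power]
= a^(-24)·b^16·c^25    [quotient of powers; product of powers]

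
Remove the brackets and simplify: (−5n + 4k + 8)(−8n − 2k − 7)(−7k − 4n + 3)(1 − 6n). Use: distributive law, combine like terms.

(−5n + 4k + 8)(−8n − 2k − 7)(−7k − 4n + 3)(1 − 6n)
= (40n² + 10kn + 35n − 32kn − 8k² − 28k − 64n − 16k − 56)(−7k − 4n + 3)(1 − 6n)    [distributive law]
= (40n² − 22kn − 29n − 8k² − 44k − 56)(−7k − 4n + 3)(1 − 6n)    [combine like terms]
= (−280kn² − 160n³ + 120n² + 154k²n + 88kn² − 66kn + 203kn + 116n² − 87n + 56k³ + 32k²n − 24k² + 308k² + 176kn − 132k + 392k + 224n − 168)(1 − 6n)    [distributive law]
= (−192kn² − 160n³ + 236n² + 186k²n + 313kn + 137n + 56k³ + 284k² + 260k − 168)(1 − 6n)    [combine like terms]
= −192kn² + 1152kn³ − 160n³ + 960n⁴ + 236n² − 1416n³ + 186k²n − 1116k²n² + 313kn − 1878kn² + 137n − 822n² + 56k³ − 336k³n + 284k² − 1704k²n + 260k − 1560kn − 168 + 1008n    [distributive law]
= −2070kn² + 1152kn³ − 1576n³ + 960n⁴ − 586n² − 1518k²n − 1116k²n² − 1247kn + 1145n + 56k³ − 336k³n + 284k² + 260k − 168    [combine like terms]

−2070kn² + 1152kn³ − 1576n³ + 960n⁴ − 586n² − 1518k²n − 1116k²n² − 1247kn + 1145n + 56k³ − 336k³n + 284k² + 260k − 168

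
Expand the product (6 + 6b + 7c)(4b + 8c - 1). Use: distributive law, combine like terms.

18b + 41c - 6 + 24b^2 + 76bc + 56c^2

(6 + 6b + 7c)(4b + 8c - 1)
= 24b + 48c - 6 + 24b^2 + 48bc - 6b + 28bc + 56c^2 - 7c    [distributive law]
= 18b + 41c - 6 + 24b^2 + 76bc + 56c^2    [combine like terms]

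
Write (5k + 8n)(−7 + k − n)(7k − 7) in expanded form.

(5k + 8n)(−7 + k − n)(7k − 7)
= (−35k + 5k² − 5kn − 56n + 8kn − 8n²)(7k − 7)    [distributive law]
= (−35k + 5k² + 3kn − 56n − 8n²)(7k − 7)    [combine like terms]
= −245k² + 245k + 35k³ − 35k² + 21k²n − 21kn − 392kn + 392n − 56kn² + 56n²    [distributive law]
= −280k² + 245k + 35k³ + 21k²n − 413kn + 392n − 56kn² + 56n²    [combine like terms]

−280k² + 245k + 35k³ + 21k²n − 413kn + 392n − 56kn² + 56n²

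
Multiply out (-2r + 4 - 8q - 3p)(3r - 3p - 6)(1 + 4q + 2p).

(-2r + 4 - 8q - 3p)(3r - 3p - 6)(1 + 4q + 2p)
= (-6r² + 6pr + 12r + 12r - 12p - 24 - 24qr + 24pq + 48q - 9pr + 9p² + 18p)(1 + 4q + 2p)    [distributive law]
= (-6r² - 3pr + 24r + 6p - 24 - 24qr + 24pq + 48q + 9p²)(1 + 4q + 2p)    [combine like terms]
= -6r² - 24qr² - 12pr² - 3pr - 12pqr - 6p²r + 24r + 96qr + 48pr + 6p + 24pq + 12p² - 24 - 96q - 48p - 24qr - 96q²r - 48pqr + 24pq + 96pq² + 48p²q + 48q + 192q² + 96pq + 9p² + 36p²q + 18p³    [distributive law]
= -6r² - 24qr² - 12pr² + 45pr - 60pqr - 6p²r + 24r + 72qr - 42p + 144pq + 21p² - 24 - 48q - 96q²r + 96pq² + 84p²q + 192q² + 18p³    [combine like terms]

-6r² - 24qr² - 12pr² + 45pr - 60pqr - 6p²r + 24r + 72qr - 42p + 144pq + 21p² - 24 - 48q - 96q²r + 96pq² + 84p²q + 192q² + 18p³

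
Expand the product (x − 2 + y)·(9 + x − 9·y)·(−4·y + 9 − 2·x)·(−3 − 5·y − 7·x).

(x − 2 + y)·(9 + x − 9·y)·(−4·y + 9 − 2·x)·(−3 − 5·y − 7·x)
= (9·x + x^2 − 9·x·y − 18 − 2·x + 18·y + 9·y + x·y − 9·y^2)·(−4·y + 9 − 2·x)·(−3 − 5·y − 7·x)    [distributive law]
= (7·x + x^2 − 8·x·y − 18 + 27·y − 9·y^2)·(−4·y + 9 − 2·x)·(−3 − 5·y − 7·x)    [combine like terms]
= (−28·x·y + 63·x − 14·x^2 − 4·x^2·y + 9·x^2 − 2·x^3 + 32·x·y^2 − 72·x·y + 16·x^2·y + 72·y − 162 + 36·x − 108·y^2 + 243·y − 54·x·y + 36·y^3 − 81·y^2 + 18·x·y^2)·(−3 − 5·y − 7·x)    [distributive law]
= (−154·x·y + 99·x − 5·x^2 + 12·x^2·y − 2·x^3 + 50·x·y^2 + 315·y − 162 − 189·y^2 + 36·y^3)·(−3 − 5·y − 7·x)    [combine like terms]
= 462·x·y + 770·x·y^2 + 1078·x^2·y − 297·x − 495·x·y − 693·x^2 + 15·x^2 + 25·x^2·y + 35·x^3 − 36·x^2·y − 60·x^2·y^2 − 84·x^3·y + 6·x^3 + 10·x^3·y + 14·x^4 − 150·x·y^2 − 250·x·y^3 − 350·x^2·y^2 − 945·y − 1575·y^2 − 2205·x·y + 486 + 810·y + 1134·x + 567·y^2 + 945·y^3 + 1323·x·y^2 − 108·y^3 − 180·y^4 − 252·x·y^3    [distributive law]
= −2238·x·y + 1943·x·y^2 + 1067·x^2·y + 837·x − 678·x^2 + 41·x^3 − 410·x^2·y^2 − 74·x^3·y + 14·x^4 − 502·x·y^3 − 135·y − 1008·y^2 + 486 + 837·y^3 − 180·y^4    [combine like terms]

−2238·x·y + 1943·x·y^2 + 1067·x^2·y + 837·x − 678·x^2 + 41·x^3 − 410·x^2·y^2 − 74·x^3·y + 14·x^4 − 502·x·y^3 − 135·y − 1008·y^2 + 486 + 837·y^3 − 180·y^4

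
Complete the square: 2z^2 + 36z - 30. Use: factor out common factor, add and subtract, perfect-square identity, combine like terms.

2z^2 + 36z - 30
= 2(z^2 + 18z) - 30    [factor out 2 from the z-terms]
= 2(z^2 + 18z + 81 - 81) - 30    [add and subtract 81 inside the bracket]
= 2(z + 9)^2 - 162 - 30    [perfect-square identity]
= 2(z + 9)^2 - 192    [combine constants]

2(z + 9)^2 - 192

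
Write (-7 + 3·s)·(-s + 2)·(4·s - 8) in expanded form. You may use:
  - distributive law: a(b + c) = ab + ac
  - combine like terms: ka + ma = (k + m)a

(-7 + 3·s)·(-s + 2)·(4·s - 8)
= (7·s - 14 - 3·s^2 + 6·s)·(4·s - 8)    [distributive law]
= (13·s - 14 - 3·s^2)·(4·s - 8)    [combine like terms]
= 52·s^2 - 104·s - 56·s + 112 - 12·s^3 + 24·s^2    [distributive law]
= 76·s^2 - 160·s + 112 - 12·s^3    [combine like terms]

76·s^2 - 160·s + 112 - 12·s^3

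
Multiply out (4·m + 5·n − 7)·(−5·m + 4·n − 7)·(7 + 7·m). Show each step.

−91·m^2 − 140·m^3 − 504·m·n − 63·m^2·n + 392·m + 140·n^2 + 140·m·n^2 − 441·n + 343

(4·m + 5·n − 7)·(−5·m + 4·n − 7)·(7 + 7·m)
= (−20·m^2 + 16·m·n − 28·m − 25·m·n + 20·n^2 − 35·n + 35·m − 28·n + 49)·(7 + 7·m)    [distributive law]
= (−20·m^2 − 9·m·n + 7·m + 20·n^2 − 63·n + 49)·(7 + 7·m)    [combine like terms]
= −140·m^2 − 140·m^3 − 63·m·n − 63·m^2·n + 49·m + 49·m^2 + 140·n^2 + 140·m·n^2 − 441·n − 441·m·n + 343 + 343·m    [distributive law]
= −91·m^2 − 140·m^3 − 504·m·n − 63·m^2·n + 392·m + 140·n^2 + 140·m·n^2 − 441·n + 343    [combine like terms]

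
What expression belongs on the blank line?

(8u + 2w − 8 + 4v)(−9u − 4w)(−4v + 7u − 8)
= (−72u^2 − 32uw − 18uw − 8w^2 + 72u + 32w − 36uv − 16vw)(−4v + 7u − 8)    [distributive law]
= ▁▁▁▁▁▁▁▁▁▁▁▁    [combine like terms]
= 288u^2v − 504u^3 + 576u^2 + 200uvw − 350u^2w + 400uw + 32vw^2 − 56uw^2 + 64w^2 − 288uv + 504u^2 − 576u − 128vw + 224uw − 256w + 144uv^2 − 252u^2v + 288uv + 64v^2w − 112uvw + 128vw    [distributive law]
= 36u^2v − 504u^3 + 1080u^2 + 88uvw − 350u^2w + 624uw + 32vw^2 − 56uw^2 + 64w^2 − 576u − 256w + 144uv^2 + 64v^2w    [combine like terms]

Applying combine like terms to the line above:

(−72u^2 − 50uw − 8w^2 + 72u + 32w − 36uv − 16vw)(−4v + 7u − 8)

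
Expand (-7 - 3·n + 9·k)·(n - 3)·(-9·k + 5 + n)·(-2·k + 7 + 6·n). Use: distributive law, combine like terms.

(-7 - 3·n + 9·k)·(n - 3)·(-9·k + 5 + n)·(-2·k + 7 + 6·n)
= (-7·n + 21 - 3·n^2 + 9·n + 9·k·n - 27·k)·(-9·k + 5 + n)·(-2·k + 7 + 6·n)    [distributive law]
= (2·n + 21 - 3·n^2 + 9·k·n - 27·k)·(-9·k + 5 + n)·(-2·k + 7 + 6·n)    [combine like terms]
= (-18·k·n + 10·n + 2·n^2 - 189·k + 105 + 21·n + 27·k·n^2 - 15·n^2 - 3·n^3 - 81·k^2·n + 45·k·n + 9·k·n^2 + 243·k^2 - 135·k - 27·k·n)·(-2·k + 7 + 6·n)    [distributive law]
= (31·n - 13·n^2 - 324·k + 105 + 36·k·n^2 - 3·n^3 - 81·k^2·n + 243·k^2)·(-2·k + 7 + 6·n)    [combine like terms]
= -62·k·n + 217·n + 186·n^2 + 26·k·n^2 - 91·n^2 - 78·n^3 + 648·k^2 - 2268·k - 1944·k·n - 210·k + 735 + 630·n - 72·k^2·n^2 + 252·k·n^2 + 216·k·n^3 + 6·k·n^3 - 21·n^3 - 18·n^4 + 162·k^3·n - 567·k^2·n - 486·k^2·n^2 - 486·k^3 + 1701·k^2 + 1458·k^2·n    [distributive law]
= -2006·k·n + 847·n + 95·n^2 + 278·k·n^2 - 99·n^3 + 2349·k^2 - 2478·k + 735 - 558·k^2·n^2 + 222·k·n^3 - 18·n^4 + 162·k^3·n + 891·k^2·n - 486·k^3    [combine like terms]

-2006·k·n + 847·n + 95·n^2 + 278·k·n^2 - 99·n^3 + 2349·k^2 - 2478·k + 735 - 558·k^2·n^2 + 222·k·n^3 - 18·n^4 + 162·k^3·n + 891·k^2·n - 486·k^3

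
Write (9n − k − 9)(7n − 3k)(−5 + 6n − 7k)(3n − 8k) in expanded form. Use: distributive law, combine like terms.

−2079n³ + 7863kn² + 1134n⁴ − 4959kn³ + 5928k²n² − 6796k²n − 2111k³n + 1632k³ + 168k⁴ + 945n² − 2925kn + 1080k²

(9n − k − 9)(7n − 3k)(−5 + 6n − 7k)(3n − 8k)
= (63n² − 27kn − 7kn + 3k² − 63n + 27k)(−5 + 6n − 7k)(3n − 8k)    [distributive law]
= (63n² − 34kn + 3k² − 63n + 27k)(−5 + 6n − 7k)(3n − 8k)    [combine like terms]
= (−315n² + 378n³ − 441kn² + 170kn − 204kn² + 238k²n − 15k² + 18k²n − 21k³ + 315n − 378n² + 441kn − 135k + 162kn − 189k²)(3n − 8k)    [distributive law]
= (−693n² + 378n³ − 645kn² + 773kn + 256k²n − 204k² − 21k³ + 315n − 135k)(3n − 8k)    [combine like terms]
= −2079n³ + 5544kn² + 1134n⁴ − 3024kn³ − 1935kn³ + 5160k²n² + 2319kn² − 6184k²n + 768k²n² − 2048k³n − 612k²n + 1632k³ − 63k³n + 168k⁴ + 945n² − 2520kn − 405kn + 1080k²    [distributive law]
= −2079n³ + 7863kn² + 1134n⁴ − 4959kn³ + 5928k²n² − 6796k²n − 2111k³n + 1632k³ + 168k⁴ + 945n² − 2925kn + 1080k²    [combine like terms]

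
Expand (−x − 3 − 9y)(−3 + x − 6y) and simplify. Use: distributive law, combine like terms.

−x^2 − 3xy + 9 + 45y + 54y^2

(−x − 3 − 9y)(−3 + x − 6y)
= 3x − x^2 + 6xy + 9 − 3x + 18y + 27y − 9xy + 54y^2    [distributive law]
= −x^2 − 3xy + 9 + 45y + 54y^2    [combine like terms]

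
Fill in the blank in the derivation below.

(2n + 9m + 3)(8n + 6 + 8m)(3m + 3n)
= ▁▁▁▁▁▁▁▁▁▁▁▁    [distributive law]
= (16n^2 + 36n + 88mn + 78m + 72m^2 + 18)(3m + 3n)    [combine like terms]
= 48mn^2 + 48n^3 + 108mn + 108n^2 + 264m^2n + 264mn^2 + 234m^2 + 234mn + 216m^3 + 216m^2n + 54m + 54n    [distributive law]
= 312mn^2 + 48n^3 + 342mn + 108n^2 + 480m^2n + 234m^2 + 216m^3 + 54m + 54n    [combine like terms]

After distributive law, the bracketed line is:

(16n^2 + 12n + 16mn + 72mn + 54m + 72m^2 + 24n + 18 + 24m)(3m + 3n)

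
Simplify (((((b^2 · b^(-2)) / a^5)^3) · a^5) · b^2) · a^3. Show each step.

a^(-7)·b^2

(((((b^2 · b^(-2)) / a^5)^3) · a^5) · b^2) · a^3
= (((((b^2 · b^(-2))^3) / ((a^5)^3)) · a^5) · b^2) · a^3    [power of a quotient]
= ((((((b^2)^3) · ((b^(-2))^3)) / ((a^5)^3)) · a^5) · b^2) · a^3    [power of a product]
= ((((b^6 · ((b^(-2))^3)) / ((a^5)^3)) · a^5) · b^2) · a^3    [power of a power]
= ((((b^6 · b^(-6)) / ((a^5)^3)) · a^5) · b^2) · a^3    [power of a power]
= (((b^0 / ((a^5)^3)) · a^5) · b^2) · a^3    [product of powers]
= (((b^0 / a^15) · a^5) · b^2) · a^3    [power of a power]
= a^(-7)·b^2    [quotient of powers; product of powers]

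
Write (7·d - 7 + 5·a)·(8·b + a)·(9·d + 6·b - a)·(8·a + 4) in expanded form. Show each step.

4032·a·b·d^2 + 2016·b·d^2 + 2688·a·b^2·d + 1344·b^2·d + 2768·a^2·b·d - 2648·a·b·d + 504·a^2·d^2 + 252·a·d^2 + 304·a^3·d - 352·a^2·d - 2016·b·d - 1728·a·b^2 - 1344·b^2 + 72·a^2·b + 56·a·b - 252·a·d + 36·a^3 + 28·a^2 + 1920·a^2·b^2 - 80·a^3·b - 40·a^4

(7·d - 7 + 5·a)·(8·b + a)·(9·d + 6·b - a)·(8·a + 4)
= (56·b·d + 7·a·d - 56·b - 7·a + 40·a·b + 5·a^2)·(9·d + 6·b - a)·(8·a + 4)    [distributive law]
= (504·b·d^2 + 336·b^2·d - 56·a·b·d + 63·a·d^2 + 42·a·b·d - 7·a^2·d - 504·b·d - 336·b^2 + 56·a·b - 63·a·d - 42·a·b + 7·a^2 + 360·a·b·d + 240·a·b^2 - 40·a^2·b + 45·a^2·d + 30·a^2·b - 5·a^3)·(8·a + 4)    [distributive law]
= (504·b·d^2 + 336·b^2·d + 346·a·b·d + 63·a·d^2 + 38·a^2·d - 504·b·d - 336·b^2 + 14·a·b - 63·a·d + 7·a^2 + 240·a·b^2 - 10·a^2·b - 5·a^3)·(8·a + 4)    [combine like terms]
= 4032·a·b·d^2 + 2016·b·d^2 + 2688·a·b^2·d + 1344·b^2·d + 2768·a^2·b·d + 1384·a·b·d + 504·a^2·d^2 + 252·a·d^2 + 304·a^3·d + 152·a^2·d - 4032·a·b·d - 2016·b·d - 2688·a·b^2 - 1344·b^2 + 112·a^2·b + 56·a·b - 504·a^2·d - 252·a·d + 56·a^3 + 28·a^2 + 1920·a^2·b^2 + 960·a·b^2 - 80·a^3·b - 40·a^2·b - 40·a^4 - 20·a^3    [distributive law]
= 4032·a·b·d^2 + 2016·b·d^2 + 2688·a·b^2·d + 1344·b^2·d + 2768·a^2·b·d - 2648·a·b·d + 504·a^2·d^2 + 252·a·d^2 + 304·a^3·d - 352·a^2·d - 2016·b·d - 1728·a·b^2 - 1344·b^2 + 72·a^2·b + 56·a·b - 252·a·d + 36·a^3 + 28·a^2 + 1920·a^2·b^2 - 80·a^3·b - 40·a^4    [combine like terms]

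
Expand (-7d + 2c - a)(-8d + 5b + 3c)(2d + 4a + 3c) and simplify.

(-7d + 2c - a)(-8d + 5b + 3c)(2d + 4a + 3c)
= (56d^2 - 35bd - 21cd - 16cd + 10bc + 6c^2 + 8ad - 5ab - 3ac)(2d + 4a + 3c)    [distributive law]
= (56d^2 - 35bd - 37cd + 10bc + 6c^2 + 8ad - 5ab - 3ac)(2d + 4a + 3c)    [combine like terms]
= 112d^3 + 224ad^2 + 168cd^2 - 70bd^2 - 140abd - 105bcd - 74cd^2 - 148acd - 111c^2d + 20bcd + 40abc + 30bc^2 + 12c^2d + 24ac^2 + 18c^3 + 16ad^2 + 32a^2d + 24acd - 10abd - 20a^2b - 15abc - 6acd - 12a^2c - 9ac^2    [distributive law]
= 112d^3 + 240ad^2 + 94cd^2 - 70bd^2 - 150abd - 85bcd - 130acd - 99c^2d + 25abc + 30bc^2 + 15ac^2 + 18c^3 + 32a^2d - 20a^2b - 12a^2c    [combine like terms]

112d^3 + 240ad^2 + 94cd^2 - 70bd^2 - 150abd - 85bcd - 130acd - 99c^2d + 25abc + 30bc^2 + 15ac^2 + 18c^3 + 32a^2d - 20a^2b - 12a^2c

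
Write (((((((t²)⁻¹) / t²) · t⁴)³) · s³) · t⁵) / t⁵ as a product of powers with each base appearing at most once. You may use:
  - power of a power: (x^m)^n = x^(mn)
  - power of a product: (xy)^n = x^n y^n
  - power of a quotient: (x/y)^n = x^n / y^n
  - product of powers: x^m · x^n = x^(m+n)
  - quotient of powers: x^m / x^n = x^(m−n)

(((((((t²)⁻¹) / t²) · t⁴)³) · s³) · t⁵) / t⁵
= (((((((t²)⁻¹) / t²)³) · ((t⁴)³)) · s³) · t⁵) / t⁵    [power of a product]
= (((((((t²)⁻¹)³) / ((t²)³)) · ((t⁴)³)) · s³) · t⁵) / t⁵    [power of a quotient]
= ((((((t²)⁻³) / ((t²)³)) · ((t⁴)³)) · s³) · t⁵) / t⁵    [power of a power]
= ((((t⁻⁶ / ((t²)³)) · ((t⁴)³)) · s³) · t⁵) / t⁵    [power of a power]
= ((((t⁻⁶ / t⁶) · ((t⁴)³)) · s³) · t⁵) / t⁵    [power of a power]
= (((t⁻¹² · ((t⁴)³)) · s³) · t⁵) / t⁵    [quotient of powers]
= (((t⁻¹² · t¹²) · s³) · t⁵) / t⁵    [power of a power]
= ((t⁰ · s³) · t⁵) / t⁵    [product of powers]
= s³    [quotient of powers; product of powers]

s³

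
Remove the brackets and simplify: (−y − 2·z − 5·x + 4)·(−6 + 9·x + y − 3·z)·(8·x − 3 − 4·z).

122·x·y − 30·y − 43·y·z − 112·x²·y + 64·x·y·z − 8·x·y² + 3·y² + 4·y²·z − 4·y·z² + 156·x²·z − 255·x·z + 60·x·z² − 18·z² − 24·z³ + 663·x² − 390·x − 360·x³ + 72 + 96·z

(−y − 2·z − 5·x + 4)·(−6 + 9·x + y − 3·z)·(8·x − 3 − 4·z)
= (6·y − 9·x·y − y² + 3·y·z + 12·z − 18·x·z − 2·y·z + 6·z² + 30·x − 45·x² − 5·x·y + 15·x·z − 24 + 36·x + 4·y − 12·z)·(8·x − 3 − 4·z)    [distributive law]
= (10·y − 14·x·y − y² + y·z − 3·x·z + 6·z² + 66·x − 45·x² − 24)·(8·x − 3 − 4·z)    [combine like terms]
= 80·x·y − 30·y − 40·y·z − 112·x²·y + 42·x·y + 56·x·y·z − 8·x·y² + 3·y² + 4·y²·z + 8·x·y·z − 3·y·z − 4·y·z² − 24·x²·z + 9·x·z + 12·x·z² + 48·x·z² − 18·z² − 24·z³ + 528·x² − 198·x − 264·x·z − 360·x³ + 135·x² + 180·x²·z − 192·x + 72 + 96·z    [distributive law]
= 122·x·y − 30·y − 43·y·z − 112·x²·y + 64·x·y·z − 8·x·y² + 3·y² + 4·y²·z − 4·y·z² + 156·x²·z − 255·x·z + 60·x·z² − 18·z² − 24·z³ + 663·x² − 390·x − 360·x³ + 72 + 96·z    [combine like terms]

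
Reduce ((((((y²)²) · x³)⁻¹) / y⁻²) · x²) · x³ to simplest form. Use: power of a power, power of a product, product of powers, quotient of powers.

((((((y²)²) · x³)⁻¹) / y⁻²) · x²) · x³
= ((((((y²)²)⁻¹) · ((x³)⁻¹)) / y⁻²) · x²) · x³    [power of a product]
= (((((y²)⁻²) · ((x³)⁻¹)) / y⁻²) · x²) · x³    [power of a power]
= (((y⁻⁴ · ((x³)⁻¹)) / y⁻²) · x²) · x³    [power of a power]
= (((y⁻⁴ · x⁻³) / y⁻²) · x²) · x³    [power of a power]
= x²y⁻²    [quotient of powers; product of powers]

x²y⁻²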